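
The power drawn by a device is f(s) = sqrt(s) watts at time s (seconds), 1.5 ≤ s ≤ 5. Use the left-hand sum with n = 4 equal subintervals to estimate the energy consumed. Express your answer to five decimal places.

Δs = (5 − 1.5)/4 = 0.875.
Left endpoints: 1.5, 2.375, 3.25, 4.125.
f(1.5) ≈ 1.22474, f(2.375) ≈ 1.54110, f(3.25) ≈ 1.80278, f(4.125) ≈ 2.03101.
Sum = Δs · [f(1.5) + f(2.375) + f(3.25) + f(4.125)].
Sum ≈ 5.77468.

5.77468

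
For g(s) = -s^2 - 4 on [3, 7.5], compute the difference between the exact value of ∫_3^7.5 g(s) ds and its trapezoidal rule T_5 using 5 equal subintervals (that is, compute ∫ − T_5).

Exact integral: ∫_3^7.5 g(s) ds = -149.625.
T_5 = -150.2325.
Error = -149.625 − (-150.2325) = 0.6075.

0.6075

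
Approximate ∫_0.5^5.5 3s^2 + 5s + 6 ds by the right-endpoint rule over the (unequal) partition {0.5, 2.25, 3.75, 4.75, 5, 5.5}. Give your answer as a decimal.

Subinterval widths: 1.75, 1.5, 1, 0.25, 0.5.
Right endpoints: 2.25, 3.75, 4.75, 5, 5.5.
f(2.25) = 32.4375, f(3.75) = 66.9375, f(4.75) = 97.4375, f(5) = 106, f(5.5) = 124.25.
Sum = Σ Δs_i · f(s_i).
Sum = 343.234375.

343.234375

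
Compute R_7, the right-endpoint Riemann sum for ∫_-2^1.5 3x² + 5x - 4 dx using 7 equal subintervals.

-3.5

Δx = (1.5 − (-2))/7 = 0.5.
Right endpoints: -1.5, -1, -0.5, 0, 0.5, 1, 1.5.
f(-1.5) = -4.75, f(-1) = -6, f(-0.5) = -5.75, f(0) = -4, f(0.5) = -0.75, f(1) = 4, f(1.5) = 10.25.
Sum = Δx · [f(-1.5) + f(-1) + f(-0.5) + ...].
Sum = -3.5.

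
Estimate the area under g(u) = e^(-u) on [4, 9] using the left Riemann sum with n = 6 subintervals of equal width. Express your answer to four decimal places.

0.0268

Δu = (9 − 4)/6 = 5/6.
Left endpoints: 4, 29/6, 17/3, 6.5, 22/3, 49/6.
g(4) ≈ 0.0183, g(29/6) ≈ 0.0080, g(17/3) ≈ 0.0035, g(6.5) ≈ 0.0015, g(22/3) ≈ 0.0007, g(49/6) ≈ 0.0003.
Sum = Δu · [g(4) + g(29/6) + g(17/3) + ...].
Sum ≈ 0.0268.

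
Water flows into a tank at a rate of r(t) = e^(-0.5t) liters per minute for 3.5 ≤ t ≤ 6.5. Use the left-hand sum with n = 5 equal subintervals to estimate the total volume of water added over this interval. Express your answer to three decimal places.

0.313

Δt = (6.5 − 3.5)/5 = 0.6.
Left endpoints: 3.5, 4.1, 4.7, 5.3, 5.9.
r(3.5) ≈ 0.174, r(4.1) ≈ 0.129, r(4.7) ≈ 0.095, r(5.3) ≈ 0.071, r(5.9) ≈ 0.052.
Sum = Δt · [r(3.5) + r(4.1) + r(4.7) + r(5.3) + r(5.9)].
Sum ≈ 0.313.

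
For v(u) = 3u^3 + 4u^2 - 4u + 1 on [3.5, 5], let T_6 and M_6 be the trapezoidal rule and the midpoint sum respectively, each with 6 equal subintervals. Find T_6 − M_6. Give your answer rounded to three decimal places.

0.990

T_6 = 442.36328125.
M_6 ≈ 441.37305.
T_6 − M_6 ≈ 0.990.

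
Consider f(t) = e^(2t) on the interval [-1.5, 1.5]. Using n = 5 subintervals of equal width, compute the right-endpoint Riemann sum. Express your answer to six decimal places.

Δt = (1.5 − (-1.5))/5 = 0.6.
Right endpoints: -0.9, -0.3, 0.3, 0.9, 1.5.
f(-0.9) ≈ 0.165299, f(-0.3) ≈ 0.548812, f(0.3) ≈ 1.822119, f(0.9) ≈ 6.049647, f(1.5) ≈ 20.085537.
Sum = Δt · [f(-0.9) + f(-0.3) + f(0.3) + f(0.9) + f(1.5)].
Sum ≈ 17.202848.

17.202848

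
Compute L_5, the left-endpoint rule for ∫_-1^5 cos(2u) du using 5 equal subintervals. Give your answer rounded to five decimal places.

0.33896

Δu = (5 − (-1))/5 = 1.2.
Left endpoints: -1, 0.2, 1.4, 2.6, 3.8.
f(-1) ≈ -0.41615, f(0.2) ≈ 0.92106, f(1.4) ≈ -0.94222, f(2.6) ≈ 0.46852, f(3.8) ≈ 0.25126.
Sum = Δu · [f(-1) + f(0.2) + f(1.4) + f(2.6) + f(3.8)].
Sum ≈ 0.33896.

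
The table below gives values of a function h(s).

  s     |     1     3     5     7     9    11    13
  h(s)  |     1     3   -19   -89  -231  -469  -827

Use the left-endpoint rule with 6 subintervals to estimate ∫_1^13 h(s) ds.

Δs = 2.
Sum = 2·[1 + 3 + (-19) + (-89) + (-231) + (-469)] = -1608.

-1608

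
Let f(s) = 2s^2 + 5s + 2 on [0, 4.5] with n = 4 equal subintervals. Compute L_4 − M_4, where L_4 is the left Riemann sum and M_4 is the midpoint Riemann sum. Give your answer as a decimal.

-32.58984375

L_4 = 86.8359375.
M_4 = 119.42578125.
L_4 − M_4 = -32.58984375.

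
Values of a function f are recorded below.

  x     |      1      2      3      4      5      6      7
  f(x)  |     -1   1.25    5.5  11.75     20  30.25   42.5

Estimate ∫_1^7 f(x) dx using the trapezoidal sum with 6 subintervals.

Δx = 1.
T_6 = (1/2)·[(-1) + 2·1.25 + 2·5.5 + 2·11.75 + 2·20 + 2·30.25 + 42.5] = 89.5.

89.5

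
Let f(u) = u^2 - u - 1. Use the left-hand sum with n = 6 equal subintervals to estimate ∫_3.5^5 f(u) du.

Δu = (5 − 3.5)/6 = 0.25.
Left endpoints: 3.5, 3.75, 4, 4.25, 4.5, 4.75.
f(3.5) = 7.75, f(3.75) = 9.3125, f(4) = 11, f(4.25) = 12.8125, f(4.5) = 14.75, f(4.75) = 16.8125.
Sum = Δu · [f(3.5) + f(3.75) + f(4) + ...].
Sum = 18.109375.

18.109375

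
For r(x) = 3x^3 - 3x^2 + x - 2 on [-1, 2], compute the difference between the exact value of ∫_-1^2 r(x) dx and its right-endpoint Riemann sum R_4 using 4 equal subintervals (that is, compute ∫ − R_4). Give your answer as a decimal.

Exact integral: ∫_-1^2 r(x) dx = -2.25.
R_4 = 6.046875.
Error = -2.25 − 6.046875 = -8.296875.

-8.296875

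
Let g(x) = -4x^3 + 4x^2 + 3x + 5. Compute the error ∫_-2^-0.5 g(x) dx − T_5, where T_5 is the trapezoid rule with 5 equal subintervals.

Exact integral: ∫_-2^-0.5 g(x) dx = 28.3125.
T_5 = 28.74.
Error = 28.3125 − 28.74 = -0.4275.

-0.4275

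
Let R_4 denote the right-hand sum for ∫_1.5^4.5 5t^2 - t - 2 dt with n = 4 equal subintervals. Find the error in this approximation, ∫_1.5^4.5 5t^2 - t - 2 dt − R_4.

Exact integral: ∫_1.5^4.5 f(t) dt = 131.25.
R_4 = 165.28125.
Error = 131.25 − 165.28125 = -34.03125.

-34.03125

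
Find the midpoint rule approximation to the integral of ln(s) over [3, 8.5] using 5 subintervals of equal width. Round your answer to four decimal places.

9.4055

Δs = (8.5 − 3)/5 = 1.1.
Midpoints: 3.55, 4.65, 5.75, 6.85, 7.95.
f(3.55) ≈ 1.2669, f(4.65) ≈ 1.5369, f(5.75) ≈ 1.7492, f(6.85) ≈ 1.9242, f(7.95) ≈ 2.0732.
Sum = Δs · [f(3.55) + f(4.65) + f(5.75) + f(6.85) + f(7.95)].
Sum ≈ 9.4055.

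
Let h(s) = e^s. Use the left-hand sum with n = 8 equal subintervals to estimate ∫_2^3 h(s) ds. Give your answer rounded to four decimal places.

11.9195

Δs = (3 − 2)/8 = 0.125.
Left endpoints: 2, 2.125, 2.25, 2.375, 2.5, 2.625, 2.75, 2.875.
h(2) ≈ 7.3891, h(2.125) ≈ 8.3729, h(2.25) ≈ 9.4877, h(2.375) ≈ 10.7510, h(2.5) ≈ 12.1825, h(2.625) ≈ 13.8046, h(2.75) ≈ 15.6426, h(2.875) ≈ 17.7254.
Sum = Δs · [h(2) + h(2.125) + h(2.25) + ...].
Sum ≈ 11.9195.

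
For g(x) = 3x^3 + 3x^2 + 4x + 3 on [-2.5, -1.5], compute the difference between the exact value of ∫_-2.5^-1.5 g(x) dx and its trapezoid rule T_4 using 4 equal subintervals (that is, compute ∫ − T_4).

Exact integral: ∫_-2.5^-1.5 g(x) dx = -18.25.
T_4 = -18.40625.
Error = -18.25 − (-18.40625) = 0.15625.

0.15625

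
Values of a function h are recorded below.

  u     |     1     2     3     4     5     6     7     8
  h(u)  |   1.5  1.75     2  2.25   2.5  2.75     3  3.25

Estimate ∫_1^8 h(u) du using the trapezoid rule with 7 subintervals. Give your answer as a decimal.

16.625

Δu = 1.
T_7 = (1/2)·[1.5 + 2·1.75 + 2·2 + 2·2.25 + 2·2.5 + 2·2.75 + 2·3 + 3.25] = 16.625.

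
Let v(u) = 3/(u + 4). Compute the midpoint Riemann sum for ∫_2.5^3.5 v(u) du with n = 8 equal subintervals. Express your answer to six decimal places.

0.429291

Δu = (3.5 − 2.5)/8 = 0.125.
Midpoints: 2.5625, 2.6875, 2.8125, 2.9375, 3.0625, 3.1875, 3.3125, 3.4375.
v(2.5625) = 16/35, v(2.6875) = 48/107, v(2.8125) = 48/109, v(2.9375) = 16/37, v(3.0625) = 48/113, v(3.1875) = 48/115, v(3.3125) = 16/39, v(3.4375) = 48/119.
Sum = Δu · [v(2.5625) + v(2.6875) + v(2.8125) + ...].
Sum ≈ 0.429291.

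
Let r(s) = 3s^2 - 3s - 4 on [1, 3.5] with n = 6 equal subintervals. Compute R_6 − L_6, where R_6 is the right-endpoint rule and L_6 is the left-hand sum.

10.9375

R_6 ≈ 20.68576.
L_6 ≈ 9.74826.
R_6 − L_6 = 10.9375.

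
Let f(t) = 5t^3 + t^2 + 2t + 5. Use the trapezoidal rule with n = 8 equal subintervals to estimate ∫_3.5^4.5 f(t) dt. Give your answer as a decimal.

Δt = (4.5 − 3.5)/8 = 0.125.
f(3.5) = 238.625, f(3.625) = 134945/512, f(3.75) = 290.234375, f(3.875) = 163171/512, f(4) = 349, f(4.125) = 195181/512, f(4.25) = 415.390625, f(4.375) = 231215/512, f(4.5) = 489.875.
T_8 = (Δt/2)·[f(t_0) + 2f(t_1) + ... + 2f(t_{7}) + f(t_8)].
Sum = 354.2421875.

354.2421875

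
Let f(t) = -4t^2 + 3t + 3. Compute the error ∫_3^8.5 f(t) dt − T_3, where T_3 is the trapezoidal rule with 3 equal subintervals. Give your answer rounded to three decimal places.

12.324

Exact integral: ∫_3^8.5 f(t) dt ≈ -671.45833.
T_3 ≈ -683.78241.
Error ≈ -671.45833 − (-683.78241) ≈ 12.324.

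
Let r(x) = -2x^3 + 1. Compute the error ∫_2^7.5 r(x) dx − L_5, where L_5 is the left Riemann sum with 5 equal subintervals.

Exact integral: ∫_2^7.5 r(x) dx = -1568.53125.
L_5 = -1144.88.
Error = -1568.53125 − (-1144.88) = -423.65125.

-423.65125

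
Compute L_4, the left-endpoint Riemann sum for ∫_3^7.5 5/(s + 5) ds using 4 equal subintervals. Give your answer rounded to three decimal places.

2.363

Δs = (7.5 − 3)/4 = 1.125.
Left endpoints: 3, 4.125, 5.25, 6.375.
f(3) = 0.625, f(4.125) = 40/73, f(5.25) = 20/41, f(6.375) = 40/91.
Sum = Δs · [f(3) + f(4.125) + f(5.25) + f(6.375)].
Sum ≈ 2.363.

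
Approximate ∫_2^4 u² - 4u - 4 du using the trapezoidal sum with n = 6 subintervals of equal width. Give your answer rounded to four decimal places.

Δu = (4 − 2)/6 = 1/3.
f(2) = -8, f(7/3) = -71/9, f(8/3) = -68/9, f(3) = -7, f(10/3) = -56/9, f(11/3) = -47/9, f(4) = -4.
T_6 = (Δu/2)·[f(u_0) + 2f(u_1) + ... + 2f(u_{5}) + f(u_6)].
Sum ≈ -13.2963.

-13.2963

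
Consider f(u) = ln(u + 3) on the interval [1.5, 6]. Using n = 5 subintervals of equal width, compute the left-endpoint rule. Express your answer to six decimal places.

Δu = (6 − 1.5)/5 = 0.9.
Left endpoints: 1.5, 2.4, 3.3, 4.2, 5.1.
f(1.5) ≈ 1.504077, f(2.4) ≈ 1.686399, f(3.3) ≈ 1.840550, f(4.2) ≈ 1.974081, f(5.1) ≈ 2.091864.
Sum = Δu · [f(1.5) + f(2.4) + f(3.3) + f(4.2) + f(5.1)].
Sum ≈ 8.187274.

8.187274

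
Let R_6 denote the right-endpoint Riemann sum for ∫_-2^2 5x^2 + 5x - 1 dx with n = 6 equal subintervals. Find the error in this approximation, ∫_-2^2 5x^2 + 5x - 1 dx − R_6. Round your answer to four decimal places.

Exact integral: ∫_-2^2 f(x) dx ≈ 22.666667.
R_6 ≈ 30.814815.
Error ≈ 22.666667 − 30.814815 ≈ -8.1481.

-8.1481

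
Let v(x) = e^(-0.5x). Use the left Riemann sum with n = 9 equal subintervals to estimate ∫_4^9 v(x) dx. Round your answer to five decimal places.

Δx = (9 − 4)/9 = 5/9.
Left endpoints: 4, 41/9, 46/9, 17/3, 56/9, 61/9, 22/3, 71/9, 76/9.
v(4) ≈ 0.13534, v(41/9) ≈ 0.10251, v(46/9) ≈ 0.07765, v(17/3) ≈ 0.05882, v(56/9) ≈ 0.04455, v(61/9) ≈ 0.03375, v(22/3) ≈ 0.02556, v(71/9) ≈ 0.01936, v(76/9) ≈ 0.01467.
Sum = Δx · [v(4) + v(41/9) + v(46/9) + ...].
Sum ≈ 0.28456.

0.28456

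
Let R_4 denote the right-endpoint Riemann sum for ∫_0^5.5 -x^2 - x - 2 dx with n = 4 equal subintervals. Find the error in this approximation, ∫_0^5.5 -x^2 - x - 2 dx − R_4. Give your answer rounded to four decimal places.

26.3112

Exact integral: ∫_0^5.5 f(x) dx ≈ -81.583333.
R_4 = -107.89453125.
Error ≈ -81.583333 − (-107.89453125) ≈ 26.3112.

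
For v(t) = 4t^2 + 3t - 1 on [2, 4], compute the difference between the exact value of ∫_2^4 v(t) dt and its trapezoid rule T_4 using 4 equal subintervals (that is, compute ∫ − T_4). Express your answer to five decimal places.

-0.33333

Exact integral: ∫_2^4 v(t) dt ≈ 90.6666667.
T_4 = 91.
Error ≈ 90.6666667 − 91 ≈ -0.33333.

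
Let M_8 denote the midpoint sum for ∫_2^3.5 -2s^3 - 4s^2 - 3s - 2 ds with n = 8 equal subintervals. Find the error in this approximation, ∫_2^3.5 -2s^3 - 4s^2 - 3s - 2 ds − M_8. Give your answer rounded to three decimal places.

-0.090

Exact integral: ∫_2^3.5 f(s) ds = -128.90625.
M_8 ≈ -128.81616.
Error ≈ -128.90625 − (-128.81616) ≈ -0.090.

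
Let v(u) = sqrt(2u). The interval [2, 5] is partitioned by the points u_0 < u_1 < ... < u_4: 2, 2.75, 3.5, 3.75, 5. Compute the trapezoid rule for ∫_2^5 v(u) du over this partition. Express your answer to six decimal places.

Subinterval widths: 0.75, 0.75, 0.25, 1.25.
v(2) ≈ 2.000000, v(2.75) ≈ 2.345208, v(3.5) ≈ 2.645751, v(3.75) ≈ 2.738613, v(5) ≈ 3.162278.
On each subinterval the trapezoid contributes (Δu_i/2)·[v(u_{i-1}) + v(u_i)].
Sum ≈ 7.862165.

7.862165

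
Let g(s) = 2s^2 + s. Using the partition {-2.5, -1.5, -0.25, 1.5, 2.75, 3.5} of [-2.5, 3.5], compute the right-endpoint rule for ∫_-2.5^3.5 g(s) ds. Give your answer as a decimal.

Subinterval widths: 1, 1.25, 1.75, 1.25, 0.75.
Right endpoints: -1.5, -0.25, 1.5, 2.75, 3.5.
g(-1.5) = 3, g(-0.25) = -0.125, g(1.5) = 6, g(2.75) = 17.875, g(3.5) = 28.
Sum = Σ Δs_i · g(s_i).
Sum = 56.6875.

56.6875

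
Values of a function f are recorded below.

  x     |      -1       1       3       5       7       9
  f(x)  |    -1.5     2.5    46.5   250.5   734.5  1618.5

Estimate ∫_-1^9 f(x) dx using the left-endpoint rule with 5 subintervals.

2065

Δx = 2.
Sum = 2·[(-1.5) + 2.5 + 46.5 + 250.5 + 734.5] = 2065.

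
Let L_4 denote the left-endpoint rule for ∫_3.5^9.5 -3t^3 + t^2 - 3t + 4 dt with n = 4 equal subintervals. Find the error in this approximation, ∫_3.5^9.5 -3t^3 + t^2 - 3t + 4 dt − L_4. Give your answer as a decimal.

Exact integral: ∫_3.5^9.5 f(t) dt = -5817.75.
L_4 = -4159.5.
Error = -5817.75 − (-4159.5) = -1658.25.

-1658.25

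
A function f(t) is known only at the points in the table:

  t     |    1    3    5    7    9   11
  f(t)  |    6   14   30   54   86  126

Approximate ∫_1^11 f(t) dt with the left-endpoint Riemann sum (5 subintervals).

380

Δt = 2.
Sum = 2·[6 + 14 + 30 + 54 + 86] = 380.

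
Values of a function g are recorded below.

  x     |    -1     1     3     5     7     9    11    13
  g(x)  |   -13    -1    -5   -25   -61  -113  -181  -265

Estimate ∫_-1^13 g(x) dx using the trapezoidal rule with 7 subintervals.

Δx = 2.
T_7 = (2/2)·[(-13) + 2·(-1) + 2·(-5) + 2·(-25) + 2·(-61) + 2·(-113) + 2·(-181) + (-265)] = -1050.

-1050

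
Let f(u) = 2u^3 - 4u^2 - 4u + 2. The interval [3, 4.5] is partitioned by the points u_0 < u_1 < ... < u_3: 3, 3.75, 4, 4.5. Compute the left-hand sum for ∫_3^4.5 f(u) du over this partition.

Subinterval widths: 0.75, 0.25, 0.5.
Left endpoints: 3, 3.75, 4.
f(3) = 8, f(3.75) = 36.21875, f(4) = 50.
Sum = Σ Δu_i · f(u_i).
Sum = 40.0546875.

40.0546875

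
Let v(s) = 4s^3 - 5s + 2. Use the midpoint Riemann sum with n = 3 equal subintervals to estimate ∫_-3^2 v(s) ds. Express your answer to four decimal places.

-35.5556

Δs = (2 − (-3))/3 = 5/3.
Midpoints: -13/6, -0.5, 7/6.
v(-13/6) = -752/27, v(-0.5) = 4, v(7/6) = 68/27.
Sum = Δs · [v(-13/6) + v(-0.5) + v(7/6)].
Sum ≈ -35.5556.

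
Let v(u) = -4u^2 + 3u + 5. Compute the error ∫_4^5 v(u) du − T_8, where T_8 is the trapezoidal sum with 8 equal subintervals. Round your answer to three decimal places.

0.010

Exact integral: ∫_4^5 v(u) du ≈ -62.83333.
T_8 = -62.84375.
Error ≈ -62.83333 − (-62.84375) ≈ 0.010.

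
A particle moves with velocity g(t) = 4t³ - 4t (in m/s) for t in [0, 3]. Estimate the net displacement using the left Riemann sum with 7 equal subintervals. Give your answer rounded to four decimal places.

Δt = (3 − 0)/7 = 3/7.
Left endpoints: 0, 3/7, 6/7, 9/7, 12/7, 15/7, 18/7.
g(0) = 0, g(3/7) = -480/343, g(6/7) = -312/343, g(9/7) = 1152/343, g(12/7) = 4560/343, g(15/7) = 10560/343, g(18/7) = 19800/343.
Sum = Δt · [g(0) + g(3/7) + g(6/7) + ...].
Sum ≈ 44.0816.

44.0816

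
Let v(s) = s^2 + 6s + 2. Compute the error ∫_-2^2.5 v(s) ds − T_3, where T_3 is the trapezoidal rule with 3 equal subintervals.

Exact integral: ∫_-2^2.5 v(s) ds = 23.625.
T_3 = 25.3125.
Error = 23.625 − 25.3125 = -1.6875.

-1.6875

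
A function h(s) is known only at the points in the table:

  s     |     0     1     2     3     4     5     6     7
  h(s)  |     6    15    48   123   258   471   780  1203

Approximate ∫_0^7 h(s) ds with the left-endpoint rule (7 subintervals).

Δs = 1.
Sum = 1·[6 + 15 + 48 + 123 + 258 + 471 + 780] = 1701.

1701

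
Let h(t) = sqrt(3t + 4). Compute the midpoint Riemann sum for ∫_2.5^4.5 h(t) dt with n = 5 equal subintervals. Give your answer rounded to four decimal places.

Δt = (4.5 − 2.5)/5 = 0.4.
Midpoints: 2.7, 3.1, 3.5, 3.9, 4.3.
h(2.7) ≈ 3.4785, h(3.1) ≈ 3.6469, h(3.5) ≈ 3.8079, h(3.9) ≈ 3.9623, h(4.3) ≈ 4.1110.
Sum = Δt · [h(2.7) + h(3.1) + h(3.5) + h(3.9) + h(4.3)].
Sum ≈ 7.6026.

7.6026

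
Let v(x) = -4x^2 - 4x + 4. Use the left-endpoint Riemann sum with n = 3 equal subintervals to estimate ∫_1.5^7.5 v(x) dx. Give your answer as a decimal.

Δx = (7.5 − 1.5)/3 = 2.
Left endpoints: 1.5, 3.5, 5.5.
v(1.5) = -11, v(3.5) = -59, v(5.5) = -139.
Sum = Δx · [v(1.5) + v(3.5) + v(5.5)].
Sum = -418.

-418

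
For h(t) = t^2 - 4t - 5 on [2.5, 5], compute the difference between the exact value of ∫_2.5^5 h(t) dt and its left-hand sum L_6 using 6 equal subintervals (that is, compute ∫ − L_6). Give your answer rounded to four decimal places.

1.7506

Exact integral: ∫_2.5^5 h(t) dt ≈ -13.541667.
L_6 ≈ -15.292245.
Error ≈ -13.541667 − (-15.292245) ≈ 1.7506.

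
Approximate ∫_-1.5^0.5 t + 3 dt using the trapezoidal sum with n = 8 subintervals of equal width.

5

Δt = (0.5 − (-1.5))/8 = 0.25.
f(-1.5) = 1.5, f(-1.25) = 1.75, f(-1) = 2, f(-0.75) = 2.25, f(-0.5) = 2.5, f(-0.25) = 2.75, f(0) = 3, f(0.25) = 3.25, f(0.5) = 3.5.
T_8 = (Δt/2)·[f(t_0) + 2f(t_1) + ... + 2f(t_{7}) + f(t_8)].
Sum = 5.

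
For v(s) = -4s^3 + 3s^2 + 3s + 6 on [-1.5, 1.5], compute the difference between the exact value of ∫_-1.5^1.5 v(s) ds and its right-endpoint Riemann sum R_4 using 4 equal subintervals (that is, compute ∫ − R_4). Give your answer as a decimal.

5.90625

Exact integral: ∫_-1.5^1.5 v(s) ds = 24.75.
R_4 = 18.84375.
Error = 24.75 − 18.84375 = 5.90625.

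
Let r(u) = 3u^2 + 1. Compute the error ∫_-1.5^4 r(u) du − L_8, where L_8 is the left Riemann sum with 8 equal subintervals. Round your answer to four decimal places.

Exact integral: ∫_-1.5^4 r(u) du = 72.875.
L_8 ≈ 59.995117.
Error ≈ 72.875 − 59.995117 ≈ 12.8799.

12.8799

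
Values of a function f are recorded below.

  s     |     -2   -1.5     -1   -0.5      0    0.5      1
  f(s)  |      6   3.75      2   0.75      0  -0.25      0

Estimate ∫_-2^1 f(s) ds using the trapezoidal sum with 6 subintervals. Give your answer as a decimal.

4.625

Δs = 0.5.
T_6 = (0.5/2)·[6 + 2·3.75 + 2·2 + 2·0.75 + 2·0 + 2·(-0.25) + 0] = 4.625.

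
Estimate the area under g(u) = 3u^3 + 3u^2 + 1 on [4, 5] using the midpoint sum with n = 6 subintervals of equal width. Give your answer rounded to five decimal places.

338.64931

Δu = (5 − 4)/6 = 1/6.
Midpoints: 49/12, 4.25, 53/12, 55/12, 4.75, 59/12.
g(49/12) = 147037/576, g(4.25) = 285.484375, g(53/12) = 183161/576, g(55/12) = 203251/576, g(4.75) = 390.203125, g(59/12) = 247727/576.
Sum = Δu · [g(49/12) + g(4.25) + g(53/12) + ...].
Sum ≈ 338.64931.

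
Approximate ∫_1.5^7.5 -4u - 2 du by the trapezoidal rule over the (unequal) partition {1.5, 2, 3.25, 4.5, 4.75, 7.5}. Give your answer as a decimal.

-120

Subinterval widths: 0.5, 1.25, 1.25, 0.25, 2.75.
f(1.5) = -8, f(2) = -10, f(3.25) = -15, f(4.5) = -20, f(4.75) = -21, f(7.5) = -32.
On each subinterval the trapezoid contributes (Δu_i/2)·[f(u_{i-1}) + f(u_i)].
Sum = -120.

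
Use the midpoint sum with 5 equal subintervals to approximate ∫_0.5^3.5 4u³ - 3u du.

129.84

Δu = (3.5 − 0.5)/5 = 0.6.
Midpoints: 0.8, 1.4, 2, 2.6, 3.2.
f(0.8) = -0.352, f(1.4) = 6.776, f(2) = 26, f(2.6) = 62.504, f(3.2) = 121.472.
Sum = Δu · [f(0.8) + f(1.4) + f(2) + f(2.6) + f(3.2)].
Sum = 129.84.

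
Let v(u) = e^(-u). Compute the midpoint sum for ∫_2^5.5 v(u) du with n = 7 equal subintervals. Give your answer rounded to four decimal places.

Δu = (5.5 − 2)/7 = 0.5.
Midpoints: 2.25, 2.75, 3.25, 3.75, 4.25, 4.75, 5.25.
v(2.25) ≈ 0.1054, v(2.75) ≈ 0.0639, v(3.25) ≈ 0.0388, v(3.75) ≈ 0.0235, v(4.25) ≈ 0.0143, v(4.75) ≈ 0.0087, v(5.25) ≈ 0.0052.
Sum = Δu · [v(2.25) + v(2.75) + v(3.25) + ...].
Sum ≈ 0.1299.

0.1299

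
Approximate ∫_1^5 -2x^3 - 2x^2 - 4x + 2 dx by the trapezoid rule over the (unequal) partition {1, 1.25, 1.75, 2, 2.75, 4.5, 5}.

Subinterval widths: 0.25, 0.5, 0.25, 0.75, 1.75, 0.5.
f(1) = -6, f(1.25) = -10.03125, f(1.75) = -21.84375, f(2) = -30, f(2.75) = -65.71875, f(4.5) = -238.75, f(5) = -318.
On each subinterval the trapezoid contributes (Δx_i/2)·[f(x_{i-1}) + f(x_i)].
Sum = -457.9453125.

-457.9453125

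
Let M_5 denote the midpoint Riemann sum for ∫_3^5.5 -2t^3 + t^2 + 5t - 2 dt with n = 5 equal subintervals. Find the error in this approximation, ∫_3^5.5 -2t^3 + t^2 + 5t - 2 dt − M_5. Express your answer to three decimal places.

Exact integral: ∫_3^5.5 f(t) dt ≈ -322.44792.
M_5 = -321.171875.
Error ≈ -322.44792 − (-321.171875) ≈ -1.276.

-1.276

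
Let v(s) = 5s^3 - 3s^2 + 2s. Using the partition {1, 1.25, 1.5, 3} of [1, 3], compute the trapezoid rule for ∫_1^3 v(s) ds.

99.37890625

Subinterval widths: 0.25, 0.25, 1.5.
v(1) = 4, v(1.25) = 7.578125, v(1.5) = 13.125, v(3) = 114.
On each subinterval the trapezoid contributes (Δs_i/2)·[v(s_{i-1}) + v(s_i)].
Sum = 99.37890625.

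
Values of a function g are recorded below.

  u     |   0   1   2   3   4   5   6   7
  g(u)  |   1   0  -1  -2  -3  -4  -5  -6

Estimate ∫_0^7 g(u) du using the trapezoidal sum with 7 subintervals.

Δu = 1.
T_7 = (1/2)·[1 + 2·0 + 2·(-1) + 2·(-2) + 2·(-3) + 2·(-4) + 2·(-5) + (-6)] = -17.5.

-17.5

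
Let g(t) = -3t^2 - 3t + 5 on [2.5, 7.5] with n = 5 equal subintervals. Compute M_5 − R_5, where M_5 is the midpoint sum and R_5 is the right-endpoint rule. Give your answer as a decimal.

86.25

M_5 = -455.
R_5 = -541.25.
M_5 − R_5 = 86.25.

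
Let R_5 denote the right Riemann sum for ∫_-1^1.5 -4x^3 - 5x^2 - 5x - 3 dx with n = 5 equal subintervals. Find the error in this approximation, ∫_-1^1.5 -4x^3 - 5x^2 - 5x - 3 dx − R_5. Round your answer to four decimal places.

9.8958

Exact integral: ∫_-1^1.5 f(x) dx ≈ -21.979167.
R_5 = -31.875.
Error ≈ -21.979167 − (-31.875) ≈ 9.8958.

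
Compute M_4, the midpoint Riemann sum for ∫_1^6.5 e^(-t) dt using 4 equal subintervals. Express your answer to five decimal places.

0.33903

Δt = (6.5 − 1)/4 = 1.375.
Midpoints: 1.6875, 3.0625, 4.4375, 5.8125.
f(1.6875) ≈ 0.18498, f(3.0625) ≈ 0.04677, f(4.4375) ≈ 0.01183, f(5.8125) ≈ 0.00299.
Sum = Δt · [f(1.6875) + f(3.0625) + f(4.4375) + f(5.8125)].
Sum ≈ 0.33903.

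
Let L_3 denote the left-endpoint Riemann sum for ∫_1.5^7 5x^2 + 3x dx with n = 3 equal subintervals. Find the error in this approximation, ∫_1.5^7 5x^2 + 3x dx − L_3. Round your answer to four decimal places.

Exact integral: ∫_1.5^7 f(x) dx ≈ 636.166667.
L_3 ≈ 422.175926.
Error ≈ 636.166667 − 422.175926 ≈ 213.9907.

213.9907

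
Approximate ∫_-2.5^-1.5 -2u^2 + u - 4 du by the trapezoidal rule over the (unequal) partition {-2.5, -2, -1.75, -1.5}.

-14.21875

Subinterval widths: 0.5, 0.25, 0.25.
f(-2.5) = -19, f(-2) = -14, f(-1.75) = -11.875, f(-1.5) = -10.
On each subinterval the trapezoid contributes (Δu_i/2)·[f(u_{i-1}) + f(u_i)].
Sum = -14.21875.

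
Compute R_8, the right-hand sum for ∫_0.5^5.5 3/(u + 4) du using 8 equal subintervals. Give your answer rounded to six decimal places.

2.135726

Δu = (5.5 − 0.5)/8 = 0.625.
Right endpoints: 1.125, 1.75, 2.375, 3, 3.625, 4.25, 4.875, 5.5.
f(1.125) = 24/41, f(1.75) = 12/23, f(2.375) = 8/17, f(3) = 3/7, f(3.625) = 24/61, f(4.25) = 4/11, f(4.875) = 24/71, f(5.5) = 6/19.
Sum = Δu · [f(1.125) + f(1.75) + f(2.375) + ...].
Sum ≈ 2.135726.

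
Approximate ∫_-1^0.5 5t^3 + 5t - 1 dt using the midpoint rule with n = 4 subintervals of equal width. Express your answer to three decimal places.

-4.481

Δt = (0.5 − (-1))/4 = 0.375.
Midpoints: -0.8125, -0.4375, -0.0625, 0.3125.
f(-0.8125) = -31721/4096, f(-0.4375) = -14771/4096, f(-0.0625) = -5381/4096, f(0.3125) = 2929/4096.
Sum = Δt · [f(-0.8125) + f(-0.4375) + f(-0.0625) + f(0.3125)].
Sum ≈ -4.481.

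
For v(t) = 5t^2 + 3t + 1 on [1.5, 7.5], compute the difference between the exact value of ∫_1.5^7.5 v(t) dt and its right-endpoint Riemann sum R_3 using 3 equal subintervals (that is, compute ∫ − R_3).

Exact integral: ∫_1.5^7.5 v(t) dt = 784.5.
R_3 = 1092.5.
Error = 784.5 − 1092.5 = -308.

-308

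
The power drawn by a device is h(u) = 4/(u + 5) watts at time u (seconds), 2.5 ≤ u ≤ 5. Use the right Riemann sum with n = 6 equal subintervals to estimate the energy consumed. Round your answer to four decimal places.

1.1234

Δu = (5 − 2.5)/6 = 5/12.
Right endpoints: 35/12, 10/3, 3.75, 25/6, 55/12, 5.
h(35/12) = 48/95, h(10/3) = 0.48, h(3.75) = 16/35, h(25/6) = 24/55, h(55/12) = 48/115, h(5) = 0.4.
Sum = Δu · [h(35/12) + h(10/3) + h(3.75) + ...].
Sum ≈ 1.1234.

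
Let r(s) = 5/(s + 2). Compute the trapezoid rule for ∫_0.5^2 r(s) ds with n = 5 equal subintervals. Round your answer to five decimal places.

2.35367

Δs = (2 − 0.5)/5 = 0.3.
r(0.5) = 2, r(0.8) = 25/14, r(1.1) = 50/31, r(1.4) = 25/17, r(1.7) = 50/37, r(2) = 1.25.
T_5 = (Δs/2)·[r(s_0) + 2r(s_1) + ... + 2r(s_{4}) + r(s_5)].
Sum ≈ 2.35367.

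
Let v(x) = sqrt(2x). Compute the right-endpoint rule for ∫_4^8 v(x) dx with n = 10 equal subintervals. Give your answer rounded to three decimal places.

14.024

Δx = (8 − 4)/10 = 0.4.
Right endpoints: 4.4, 4.8, 5.2, 5.6, 6, 6.4, 6.8, 7.2, 7.6, 8.
v(4.4) ≈ 2.966, v(4.8) ≈ 3.098, v(5.2) ≈ 3.225, v(5.6) ≈ 3.347, v(6) ≈ 3.464, v(6.4) ≈ 3.578, v(6.8) ≈ 3.688, v(7.2) ≈ 3.795, v(7.6) ≈ 3.899, v(8) ≈ 4.000.
Sum = Δx · [v(4.4) + v(4.8) + v(5.2) + ...].
Sum ≈ 14.024.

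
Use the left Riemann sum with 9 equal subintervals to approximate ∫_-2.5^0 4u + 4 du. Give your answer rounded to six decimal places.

-3.888889

Δu = (0 − (-2.5))/9 = 5/18.
Left endpoints: -2.5, -20/9, -35/18, -5/3, -25/18, -10/9, -5/6, -5/9, -5/18.
f(-2.5) = -6, f(-20/9) = -44/9, f(-35/18) = -34/9, f(-5/3) = -8/3, f(-25/18) = -14/9, f(-10/9) = -4/9, f(-5/6) = 2/3, f(-5/9) = 16/9, f(-5/18) = 26/9.
Sum = Δu · [f(-2.5) + f(-20/9) + f(-35/18) + ...].
Sum ≈ -3.888889.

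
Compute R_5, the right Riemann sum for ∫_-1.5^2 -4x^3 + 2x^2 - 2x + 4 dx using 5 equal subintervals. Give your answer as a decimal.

-8.54

Δx = (2 − (-1.5))/5 = 0.7.
Right endpoints: -0.8, -0.1, 0.6, 1.3, 2.
f(-0.8) = 8.928, f(-0.1) = 4.224, f(0.6) = 2.656, f(1.3) = -4.008, f(2) = -24.
Sum = Δx · [f(-0.8) + f(-0.1) + f(0.6) + f(1.3) + f(2)].
Sum = -8.54.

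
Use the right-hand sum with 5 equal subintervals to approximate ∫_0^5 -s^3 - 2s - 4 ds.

Δs = (5 − 0)/5 = 1.
Right endpoints: 1, 2, 3, 4, 5.
f(1) = -7, f(2) = -16, f(3) = -37, f(4) = -76, f(5) = -139.
Sum = Δs · [f(1) + f(2) + f(3) + f(4) + f(5)].
Sum = -275.

-275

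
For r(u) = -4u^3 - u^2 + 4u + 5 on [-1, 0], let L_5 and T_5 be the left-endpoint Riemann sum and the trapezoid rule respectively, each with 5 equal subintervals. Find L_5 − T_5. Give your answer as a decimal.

L_5 = 3.6.
T_5 = 3.7.
L_5 − T_5 = -0.1.

-0.1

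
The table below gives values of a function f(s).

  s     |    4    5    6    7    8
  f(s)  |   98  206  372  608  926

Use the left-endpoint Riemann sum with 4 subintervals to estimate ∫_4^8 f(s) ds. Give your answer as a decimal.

1284

Δs = 1.
Sum = 1·[98 + 206 + 372 + 608] = 1284.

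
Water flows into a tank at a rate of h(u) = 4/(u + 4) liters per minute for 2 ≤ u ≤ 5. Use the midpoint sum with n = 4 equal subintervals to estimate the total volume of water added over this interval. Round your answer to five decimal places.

Δu = (5 − 2)/4 = 0.75.
Midpoints: 2.375, 3.125, 3.875, 4.625.
h(2.375) = 32/51, h(3.125) = 32/57, h(3.875) = 32/63, h(4.625) = 32/69.
Sum = Δu · [h(2.375) + h(3.125) + h(3.875) + h(4.625)].
Sum ≈ 1.62042.

1.62042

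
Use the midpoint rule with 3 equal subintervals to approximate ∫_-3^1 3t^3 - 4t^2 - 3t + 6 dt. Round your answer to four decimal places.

Δt = (1 − (-3))/3 = 4/3.
Midpoints: -7/3, -1, 1/3.
f(-7/3) = -422/9, f(-1) = 2, f(1/3) = 14/3.
Sum = Δt · [f(-7/3) + f(-1) + f(1/3)].
Sum ≈ -53.6296.

-53.6296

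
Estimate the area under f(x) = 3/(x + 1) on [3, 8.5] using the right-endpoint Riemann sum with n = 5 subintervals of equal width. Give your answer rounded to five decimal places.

Δx = (8.5 − 3)/5 = 1.1.
Right endpoints: 4.1, 5.2, 6.3, 7.4, 8.5.
f(4.1) = 10/17, f(5.2) = 15/31, f(6.3) = 30/73, f(7.4) = 5/14, f(8.5) = 6/19.
Sum = Δx · [f(4.1) + f(5.2) + f(6.3) + f(7.4) + f(8.5)].
Sum ≈ 2.37160.

2.37160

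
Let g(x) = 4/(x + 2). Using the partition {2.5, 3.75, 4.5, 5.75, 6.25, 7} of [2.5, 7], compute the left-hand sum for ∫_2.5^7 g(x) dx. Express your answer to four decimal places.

3.0238

Subinterval widths: 1.25, 0.75, 1.25, 0.5, 0.75.
Left endpoints: 2.5, 3.75, 4.5, 5.75, 6.25.
g(2.5) = 8/9, g(3.75) = 16/23, g(4.5) = 8/13, g(5.75) = 16/31, g(6.25) = 16/33.
Sum = Σ Δx_i · g(x_i).
Sum ≈ 3.0238.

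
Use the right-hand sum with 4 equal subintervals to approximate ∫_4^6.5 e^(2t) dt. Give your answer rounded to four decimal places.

Δt = (6.5 − 4)/4 = 0.625.
Right endpoints: 4.625, 5.25, 5.875, 6.5.
f(4.625) ≈ 10404.5657, f(5.25) ≈ 36315.5027, f(5.875) ≈ 126753.5590, f(6.5) ≈ 442413.3920.
Sum = Δt · [f(4.625) + f(5.25) + f(5.875) + f(6.5)].
Sum ≈ 384929.3871.

384929.3871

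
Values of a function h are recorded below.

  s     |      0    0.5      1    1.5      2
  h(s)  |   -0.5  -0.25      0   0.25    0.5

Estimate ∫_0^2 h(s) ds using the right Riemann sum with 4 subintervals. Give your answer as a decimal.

Δs = 0.5.
Sum = 0.5·[(-0.25) + 0 + 0.25 + 0.5] = 0.25.

0.25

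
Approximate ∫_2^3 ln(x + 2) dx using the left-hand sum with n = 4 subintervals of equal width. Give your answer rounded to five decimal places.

1.47386

Δx = (3 − 2)/4 = 0.25.
Left endpoints: 2, 2.25, 2.5, 2.75.
f(2) ≈ 1.38629, f(2.25) ≈ 1.44692, f(2.5) ≈ 1.50408, f(2.75) ≈ 1.55814.
Sum = Δx · [f(2) + f(2.25) + f(2.5) + f(2.75)].
Sum ≈ 1.47386.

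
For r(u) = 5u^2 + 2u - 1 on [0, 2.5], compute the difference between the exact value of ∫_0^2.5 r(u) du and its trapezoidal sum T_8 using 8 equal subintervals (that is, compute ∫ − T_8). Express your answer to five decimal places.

-0.20345

Exact integral: ∫_0^2.5 r(u) du ≈ 29.7916667.
T_8 ≈ 29.9951172.
Error ≈ 29.7916667 − 29.9951172 ≈ -0.20345.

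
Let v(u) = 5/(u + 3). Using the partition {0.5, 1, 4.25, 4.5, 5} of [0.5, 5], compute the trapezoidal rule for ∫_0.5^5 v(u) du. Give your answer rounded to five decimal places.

4.31404

Subinterval widths: 0.5, 3.25, 0.25, 0.5.
v(0.5) = 10/7, v(1) = 1.25, v(4.25) = 20/29, v(4.5) = 2/3, v(5) = 0.625.
On each subinterval the trapezoid contributes (Δu_i/2)·[v(u_{i-1}) + v(u_i)].
Sum ≈ 4.31404.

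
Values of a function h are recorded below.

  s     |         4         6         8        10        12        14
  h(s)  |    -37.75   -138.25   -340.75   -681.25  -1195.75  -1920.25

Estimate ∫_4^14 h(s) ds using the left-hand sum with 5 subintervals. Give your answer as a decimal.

-4787.5

Δs = 2.
Sum = 2·[(-37.75) + (-138.25) + (-340.75) + (-681.25) + (-1195.75)] = -4787.5.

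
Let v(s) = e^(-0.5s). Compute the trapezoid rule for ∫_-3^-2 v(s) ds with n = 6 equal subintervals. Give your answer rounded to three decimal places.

Δs = (-2 − (-3))/6 = 1/6.
v(-3) ≈ 4.482, v(-17/6) ≈ 4.123, v(-8/3) ≈ 3.794, v(-2.5) ≈ 3.490, v(-7/3) ≈ 3.211, v(-13/6) ≈ 2.955, v(-2) ≈ 2.718.
T_6 = (Δs/2)·[v(s_0) + 2v(s_1) + ... + 2v(s_{5}) + v(s_6)].
Sum ≈ 3.529.

3.529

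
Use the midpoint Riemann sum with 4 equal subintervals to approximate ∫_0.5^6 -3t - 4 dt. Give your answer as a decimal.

Δt = (6 − 0.5)/4 = 1.375.
Midpoints: 1.1875, 2.5625, 3.9375, 5.3125.
f(1.1875) = -7.5625, f(2.5625) = -11.6875, f(3.9375) = -15.8125, f(5.3125) = -19.9375.
Sum = Δt · [f(1.1875) + f(2.5625) + f(3.9375) + f(5.3125)].
Sum = -75.625.

-75.625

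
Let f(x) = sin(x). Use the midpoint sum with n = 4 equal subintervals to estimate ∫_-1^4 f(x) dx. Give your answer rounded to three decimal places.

Δx = (4 − (-1))/4 = 1.25.
Midpoints: -0.375, 0.875, 2.125, 3.375.
f(-0.375) ≈ -0.366, f(0.875) ≈ 0.768, f(2.125) ≈ 0.850, f(3.375) ≈ -0.231.
Sum = Δx · [f(-0.375) + f(0.875) + f(2.125) + f(3.375)].
Sum ≈ 1.275.

1.275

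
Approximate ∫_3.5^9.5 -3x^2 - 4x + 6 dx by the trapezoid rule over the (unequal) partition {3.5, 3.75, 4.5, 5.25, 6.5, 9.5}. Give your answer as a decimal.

Subinterval widths: 0.25, 0.75, 0.75, 1.25, 3.
f(3.5) = -44.75, f(3.75) = -51.1875, f(4.5) = -72.75, f(5.25) = -97.6875, f(6.5) = -146.75, f(9.5) = -302.75.
On each subinterval the trapezoid contributes (Δx_i/2)·[f(x_{i-1}) + f(x_i)].
Sum = -949.40625.

-949.40625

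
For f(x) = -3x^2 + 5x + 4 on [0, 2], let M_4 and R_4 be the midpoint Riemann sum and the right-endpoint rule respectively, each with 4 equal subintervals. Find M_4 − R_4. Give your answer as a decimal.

M_4 = 10.125.
R_4 = 9.25.
M_4 − R_4 = 0.875.

0.875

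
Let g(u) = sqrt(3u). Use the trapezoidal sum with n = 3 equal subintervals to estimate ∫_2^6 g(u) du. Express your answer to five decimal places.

13.66667

Δu = (6 − 2)/3 = 4/3.
g(2) ≈ 2.44949, g(10/3) ≈ 3.16228, g(14/3) ≈ 3.74166, g(6) ≈ 4.24264.
T_3 = (Δu/2)·[g(u_0) + 2g(u_1) + 2g(u_2) + g(u_3)].
Sum ≈ 13.66667.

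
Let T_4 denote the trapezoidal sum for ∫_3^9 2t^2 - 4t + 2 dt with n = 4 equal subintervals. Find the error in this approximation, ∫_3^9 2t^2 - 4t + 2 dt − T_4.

Exact integral: ∫_3^9 f(t) dt = 336.
T_4 = 340.5.
Error = 336 − 340.5 = -4.5.

-4.5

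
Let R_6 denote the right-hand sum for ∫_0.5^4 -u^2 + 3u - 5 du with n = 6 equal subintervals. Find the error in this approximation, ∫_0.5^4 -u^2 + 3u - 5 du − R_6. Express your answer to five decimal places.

1.72975

Exact integral: ∫_0.5^4 f(u) du ≈ -15.1666667.
R_6 ≈ -16.8964120.
Error ≈ -15.1666667 − (-16.8964120) ≈ 1.72975.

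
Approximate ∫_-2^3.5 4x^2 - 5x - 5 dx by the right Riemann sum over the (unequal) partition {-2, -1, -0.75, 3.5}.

Subinterval widths: 1, 0.25, 4.25.
Right endpoints: -1, -0.75, 3.5.
f(-1) = 4, f(-0.75) = 1, f(3.5) = 26.5.
Sum = Σ Δx_i · f(x_i).
Sum = 116.875.

116.875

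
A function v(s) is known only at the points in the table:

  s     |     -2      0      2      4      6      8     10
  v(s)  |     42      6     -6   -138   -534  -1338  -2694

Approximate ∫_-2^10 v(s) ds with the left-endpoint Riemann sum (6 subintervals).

Δs = 2.
Sum = 2·[42 + 6 + (-6) + (-138) + (-534) + (-1338)] = -3936.

-3936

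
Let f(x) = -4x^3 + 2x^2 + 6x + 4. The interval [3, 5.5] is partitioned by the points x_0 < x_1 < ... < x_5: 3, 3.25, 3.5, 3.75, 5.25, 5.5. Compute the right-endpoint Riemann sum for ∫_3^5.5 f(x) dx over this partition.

-967.03125

Subinterval widths: 0.25, 0.25, 0.25, 1.5, 0.25.
Right endpoints: 3.25, 3.5, 3.75, 5.25, 5.5.
f(3.25) = -92.6875, f(3.5) = -122, f(3.75) = -156.3125, f(5.25) = -488.1875, f(5.5) = -568.
Sum = Σ Δx_i · f(x_i).
Sum = -967.03125.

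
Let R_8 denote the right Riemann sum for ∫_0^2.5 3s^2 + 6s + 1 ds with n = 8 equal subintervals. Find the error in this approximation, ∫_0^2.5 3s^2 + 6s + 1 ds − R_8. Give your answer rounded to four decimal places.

Exact integral: ∫_0^2.5 f(s) ds = 36.875.
R_8 ≈ 42.270508.
Error ≈ 36.875 − 42.270508 ≈ -5.3955.

-5.3955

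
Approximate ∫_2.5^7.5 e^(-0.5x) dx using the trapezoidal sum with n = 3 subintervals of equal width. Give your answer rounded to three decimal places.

Δx = (7.5 − 2.5)/3 = 5/3.
f(2.5) ≈ 0.287, f(25/6) ≈ 0.125, f(35/6) ≈ 0.054, f(7.5) ≈ 0.024.
T_3 = (Δx/2)·[f(x_0) + 2f(x_1) + 2f(x_2) + f(x_3)].
Sum ≈ 0.556.

0.556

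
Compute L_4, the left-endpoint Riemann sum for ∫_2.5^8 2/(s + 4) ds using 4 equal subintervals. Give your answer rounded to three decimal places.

1.328

Δs = (8 − 2.5)/4 = 1.375.
Left endpoints: 2.5, 3.875, 5.25, 6.625.
f(2.5) = 4/13, f(3.875) = 16/63, f(5.25) = 8/37, f(6.625) = 16/85.
Sum = Δs · [f(2.5) + f(3.875) + f(5.25) + f(6.625)].
Sum ≈ 1.328.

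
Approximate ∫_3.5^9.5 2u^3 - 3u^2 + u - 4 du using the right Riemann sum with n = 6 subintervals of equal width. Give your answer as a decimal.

Δu = (9.5 − 3.5)/6 = 1.
Right endpoints: 4.5, 5.5, 6.5, 7.5, 8.5, 9.5.
f(4.5) = 122, f(5.5) = 243.5, f(6.5) = 425, f(7.5) = 678.5, f(8.5) = 1016, f(9.5) = 1449.5.
Sum = Δu · [f(4.5) + f(5.5) + f(6.5) + ...].
Sum = 3934.5.

3934.5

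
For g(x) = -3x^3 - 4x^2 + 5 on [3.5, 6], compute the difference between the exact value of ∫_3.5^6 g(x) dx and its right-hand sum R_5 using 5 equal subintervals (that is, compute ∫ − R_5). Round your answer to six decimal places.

158.463542

Exact integral: ∫_3.5^6 g(x) dx ≈ -1077.78645833.
R_5 = -1236.25.
Error ≈ -1077.78645833 − (-1236.25) ≈ 158.463542.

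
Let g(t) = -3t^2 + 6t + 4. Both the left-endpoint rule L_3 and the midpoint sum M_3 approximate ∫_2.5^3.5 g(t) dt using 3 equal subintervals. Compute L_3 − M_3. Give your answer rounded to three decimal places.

L_3 ≈ -3.30556.
M_3 ≈ -5.22222.
L_3 − M_3 ≈ 1.917.

1.917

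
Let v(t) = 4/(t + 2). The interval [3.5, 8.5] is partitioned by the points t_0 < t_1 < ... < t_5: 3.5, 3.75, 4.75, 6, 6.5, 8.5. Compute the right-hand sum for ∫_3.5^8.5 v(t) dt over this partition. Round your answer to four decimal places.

Subinterval widths: 0.25, 1, 1.25, 0.5, 2.
Right endpoints: 3.75, 4.75, 6, 6.5, 8.5.
v(3.75) = 16/23, v(4.75) = 16/27, v(6) = 0.5, v(6.5) = 8/17, v(8.5) = 8/21.
Sum = Σ Δt_i · v(t_i).
Sum ≈ 2.3887.

2.3887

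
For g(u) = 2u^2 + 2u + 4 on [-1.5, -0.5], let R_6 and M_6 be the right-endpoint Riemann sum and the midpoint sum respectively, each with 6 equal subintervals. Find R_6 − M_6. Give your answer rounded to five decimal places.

R_6 ≈ 4.0092593.
M_6 ≈ 4.1620370.
R_6 − M_6 ≈ -0.15278.

-0.15278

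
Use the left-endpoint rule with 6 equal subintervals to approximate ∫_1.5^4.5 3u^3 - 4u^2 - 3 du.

Δu = (4.5 − 1.5)/6 = 0.5.
Left endpoints: 1.5, 2, 2.5, 3, 3.5, 4.
f(1.5) = -1.875, f(2) = 5, f(2.5) = 18.875, f(3) = 42, f(3.5) = 76.625, f(4) = 125.
Sum = Δu · [f(1.5) + f(2) + f(2.5) + ...].
Sum = 132.8125.

132.8125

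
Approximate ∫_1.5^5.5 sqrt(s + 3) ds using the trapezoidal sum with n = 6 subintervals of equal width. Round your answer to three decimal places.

10.155

Δs = (5.5 − 1.5)/6 = 2/3.
f(1.5) ≈ 2.121, f(13/6) ≈ 2.273, f(17/6) ≈ 2.415, f(3.5) ≈ 2.550, f(25/6) ≈ 2.677, f(29/6) ≈ 2.799, f(5.5) ≈ 2.915.
T_6 = (Δs/2)·[f(s_0) + 2f(s_1) + ... + 2f(s_{5}) + f(s_6)].
Sum ≈ 10.155.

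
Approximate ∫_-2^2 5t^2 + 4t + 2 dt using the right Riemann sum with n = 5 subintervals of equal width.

43.2

Δt = (2 − (-2))/5 = 0.8.
Right endpoints: -1.2, -0.4, 0.4, 1.2, 2.
f(-1.2) = 4.4, f(-0.4) = 1.2, f(0.4) = 4.4, f(1.2) = 14, f(2) = 30.
Sum = Δt · [f(-1.2) + f(-0.4) + f(0.4) + f(1.2) + f(2)].
Sum = 43.2.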